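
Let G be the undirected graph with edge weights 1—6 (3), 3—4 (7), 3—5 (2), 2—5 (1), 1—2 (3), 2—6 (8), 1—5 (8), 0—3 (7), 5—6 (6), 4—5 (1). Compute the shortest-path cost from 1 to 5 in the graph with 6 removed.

Paths from 1 to 5 avoiding 6:
1 → 2 → 5: 3 + 1 = 4
1 → 5: 8
The minimum is 4.

4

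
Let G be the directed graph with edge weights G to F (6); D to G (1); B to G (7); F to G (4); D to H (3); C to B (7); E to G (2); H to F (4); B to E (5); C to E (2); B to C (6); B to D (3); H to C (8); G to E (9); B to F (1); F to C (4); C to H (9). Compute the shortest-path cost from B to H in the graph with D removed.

Routes from B to H avoiding D:
B → E → G → F → C → H: 5 + 2 + 6 + 4 + 9 = 26
B → C → H: 6 + 9 = 15
B → F → C → H: 1 + 4 + 9 = 14
B → G → F → C → H: 7 + 6 + 4 + 9 = 26
Shortest: 14.

14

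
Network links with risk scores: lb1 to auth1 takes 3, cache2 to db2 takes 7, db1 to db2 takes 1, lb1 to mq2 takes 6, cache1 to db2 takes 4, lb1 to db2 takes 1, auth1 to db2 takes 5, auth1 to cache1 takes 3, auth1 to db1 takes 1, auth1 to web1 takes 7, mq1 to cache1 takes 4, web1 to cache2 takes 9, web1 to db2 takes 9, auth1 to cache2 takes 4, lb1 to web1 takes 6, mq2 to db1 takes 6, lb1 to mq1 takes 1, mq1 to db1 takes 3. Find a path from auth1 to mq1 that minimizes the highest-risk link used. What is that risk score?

1

Comparing a few candidate routes:
auth1 → lb1 → db2 → db1 → mq1: max(3, 1, 1, 3) = 3
auth1 → db1 → db2 → lb1 → mq1: max(1, 1, 1, 1) = 1
auth1 → lb1 → mq1: max(3, 1) = 3
auth1 → db1 → mq1: max(1, 3) = 3
Smallest bottleneck: 1.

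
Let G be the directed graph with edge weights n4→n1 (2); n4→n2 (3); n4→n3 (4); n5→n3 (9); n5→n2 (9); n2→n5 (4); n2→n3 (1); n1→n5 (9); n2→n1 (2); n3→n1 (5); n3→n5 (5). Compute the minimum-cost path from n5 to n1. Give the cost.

Paths from n5 to n1:
n5 → n3 → n1: 9 + 5 = 14
n5 → n2 → n3 → n1: 9 + 1 + 5 = 15
n5 → n2 → n1: 9 + 2 = 11
Best route has total 11.

11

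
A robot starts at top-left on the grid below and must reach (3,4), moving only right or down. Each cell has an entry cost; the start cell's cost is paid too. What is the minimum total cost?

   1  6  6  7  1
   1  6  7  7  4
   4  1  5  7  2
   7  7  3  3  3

Take [0,0] → [1,0] → [2,0] → [2,1] → [2,2] → [3,2] → [3,3] → [3,4] for a total of 1 + 1 + 4 + 1 + 5 + 3 + 3 + 3 = 21.
(Top row then right column would cost 30.)

21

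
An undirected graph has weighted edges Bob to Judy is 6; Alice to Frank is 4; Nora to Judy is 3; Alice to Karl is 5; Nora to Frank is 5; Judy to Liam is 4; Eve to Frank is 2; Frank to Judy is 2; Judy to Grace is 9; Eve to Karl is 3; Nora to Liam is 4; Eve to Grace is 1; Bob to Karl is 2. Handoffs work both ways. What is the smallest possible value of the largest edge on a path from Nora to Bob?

Comparing a few candidate routes:
Nora -> Liam -> Judy -> Frank -> Alice -> Karl -> Bob: max(4, 4, 2, 4, 5, 2) = 5
Nora -> Liam -> Judy -> Frank -> Eve -> Karl -> Bob: max(4, 4, 2, 2, 3, 2) = 4
Nora -> Frank -> Alice -> Karl -> Bob: max(5, 4, 5, 2) = 5
Nora -> Judy -> Frank -> Alice -> Karl -> Bob: max(3, 2, 4, 5, 2) = 5
Nora -> Judy -> Frank -> Eve -> Karl -> Bob: max(3, 2, 2, 3, 2) = 3
Nora -> Frank -> Eve -> Karl -> Bob: max(5, 2, 3, 2) = 5
Best route has worst link 3.

3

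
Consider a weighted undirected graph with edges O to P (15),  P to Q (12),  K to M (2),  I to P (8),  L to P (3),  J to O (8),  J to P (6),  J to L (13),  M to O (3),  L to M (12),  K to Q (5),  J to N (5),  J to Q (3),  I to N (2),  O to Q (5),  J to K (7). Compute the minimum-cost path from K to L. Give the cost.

Some routes from K to L:
K -> J -> L: 7 + 13 = 20
K -> Q -> P -> L: 5 + 12 + 3 = 20
K -> J -> P -> L: 7 + 6 + 3 = 16
K -> M -> L: 2 + 12 = 14
K -> Q -> J -> P -> L: 5 + 3 + 6 + 3 = 17
Shortest: 14.

14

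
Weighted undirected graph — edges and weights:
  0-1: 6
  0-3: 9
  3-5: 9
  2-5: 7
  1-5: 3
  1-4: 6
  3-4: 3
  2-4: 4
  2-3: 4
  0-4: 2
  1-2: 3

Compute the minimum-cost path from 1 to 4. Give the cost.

6

Some routes from 1 to 4:
1 -> 2 -> 4: 3 + 4 = 7
1 -> 5 -> 2 -> 4: 3 + 7 + 4 = 14
1 -> 2 -> 3 -> 4: 3 + 4 + 3 = 10
1 -> 4: 6
1 -> 0 -> 4: 6 + 2 = 8
1 -> 5 -> 3 -> 4: 3 + 9 + 3 = 15
Shortest: 6.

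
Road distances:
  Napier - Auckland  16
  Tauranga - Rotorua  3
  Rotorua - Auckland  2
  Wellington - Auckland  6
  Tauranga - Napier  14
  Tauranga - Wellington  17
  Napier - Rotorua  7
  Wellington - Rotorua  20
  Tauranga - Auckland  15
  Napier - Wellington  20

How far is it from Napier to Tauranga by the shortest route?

Checking several routes:
Napier→Rotorua→Auckland→Tauranga: 7 + 2 + 15 = 24
Napier→Auckland→Tauranga: 16 + 15 = 31
Napier→Auckland→Rotorua→Tauranga: 16 + 2 + 3 = 21
Napier→Wellington→Auckland→Rotorua→Tauranga: 20 + 6 + 2 + 3 = 31
Napier→Tauranga: 14
Napier→Rotorua→Tauranga: 7 + 3 = 10
Shortest: 10.

10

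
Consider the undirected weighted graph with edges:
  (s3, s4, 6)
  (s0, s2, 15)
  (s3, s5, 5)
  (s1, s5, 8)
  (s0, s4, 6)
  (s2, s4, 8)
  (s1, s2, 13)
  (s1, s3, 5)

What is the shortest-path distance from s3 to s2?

Candidate routes:
s3 -> s4 -> s2: 6 + 8 = 14
s3 -> s1 -> s2: 5 + 13 = 18
s3 -> s4 -> s0 -> s2: 6 + 6 + 15 = 27
s3 -> s5 -> s1 -> s2: 5 + 8 + 13 = 26
Best route has total 14.

14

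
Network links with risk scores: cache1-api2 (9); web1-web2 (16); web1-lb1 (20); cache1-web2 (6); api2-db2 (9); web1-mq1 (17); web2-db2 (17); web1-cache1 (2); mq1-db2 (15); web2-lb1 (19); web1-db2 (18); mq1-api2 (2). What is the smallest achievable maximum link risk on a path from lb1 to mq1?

Comparing a few candidate routes:
lb1→web2→cache1→api2→db2→mq1: max(19, 6, 9, 9, 15) = 19
lb1→web2→cache1→api2→db2→web1→mq1: max(19, 6, 9, 9, 18, 17) = 19
lb1→web2→cache1→web1→mq1: max(19, 6, 2, 17) = 19
lb1→web2→cache1→api2→mq1: max(19, 6, 9, 2) = 19
Smallest bottleneck: 19.

19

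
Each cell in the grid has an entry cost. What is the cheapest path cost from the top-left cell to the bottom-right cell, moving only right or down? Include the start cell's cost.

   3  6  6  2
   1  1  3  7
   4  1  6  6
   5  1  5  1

13

Path r0c0→r1c0→r1c1→r2c1→r3c1→r3c2→r3c3: 3 + 1 + 1 + 1 + 1 + 5 + 1 = 13.
For comparison, the top-then-right route costs 31.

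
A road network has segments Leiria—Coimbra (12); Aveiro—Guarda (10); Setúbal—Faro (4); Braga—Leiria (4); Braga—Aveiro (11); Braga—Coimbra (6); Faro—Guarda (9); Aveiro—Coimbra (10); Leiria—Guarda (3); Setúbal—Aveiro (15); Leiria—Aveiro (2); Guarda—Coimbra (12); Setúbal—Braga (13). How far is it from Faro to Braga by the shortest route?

16

Comparing a few candidate routes:
Faro - Guarda - Leiria - Braga: 9 + 3 + 4 = 16
Faro - Guarda - Coimbra - Braga: 9 + 12 + 6 = 27
Faro - Setúbal - Aveiro - Leiria - Braga: 4 + 15 + 2 + 4 = 25
Faro - Setúbal - Braga: 4 + 13 = 17
Faro - Guarda - Aveiro - Leiria - Braga: 9 + 10 + 2 + 4 = 25
Faro - Guarda - Leiria - Aveiro - Braga: 9 + 3 + 2 + 11 = 25
Shortest: 16.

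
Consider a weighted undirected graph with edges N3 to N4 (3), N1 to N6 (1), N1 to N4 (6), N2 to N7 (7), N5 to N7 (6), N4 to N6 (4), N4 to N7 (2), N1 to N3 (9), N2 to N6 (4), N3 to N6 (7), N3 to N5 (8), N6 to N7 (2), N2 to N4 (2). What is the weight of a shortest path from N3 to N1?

Some routes from N3 to N1:
N3-N4-N1: 3 + 6 = 9
N3-N6-N1: 7 + 1 = 8
N3-N4-N7-N6-N1: 3 + 2 + 2 + 1 = 8
N3-N4-N6-N1: 3 + 4 + 1 = 8
N3-N1: 9
The minimum is 8.

8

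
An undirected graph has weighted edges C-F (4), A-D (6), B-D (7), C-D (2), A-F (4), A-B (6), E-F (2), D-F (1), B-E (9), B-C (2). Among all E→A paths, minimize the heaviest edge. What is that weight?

4

Comparing a few candidate routes:
E-F-D-A: max(2, 1, 6) = 6
E-F-A: max(2, 4) = 4
E-F-D-C-B-A: max(2, 1, 2, 2, 6) = 6
E-F-C-D-A: max(2, 4, 2, 6) = 6
Smallest bottleneck: 4.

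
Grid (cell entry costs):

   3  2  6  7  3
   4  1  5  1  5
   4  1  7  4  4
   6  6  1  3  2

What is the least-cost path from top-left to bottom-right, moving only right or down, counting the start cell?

19

Path [0,0] -> [0,1] -> [1,1] -> [2,1] -> [3,1] -> [3,2] -> [3,3] -> [3,4]: 3 + 2 + 1 + 1 + 6 + 1 + 3 + 2 = 19.
(Top row then right column would cost 32.)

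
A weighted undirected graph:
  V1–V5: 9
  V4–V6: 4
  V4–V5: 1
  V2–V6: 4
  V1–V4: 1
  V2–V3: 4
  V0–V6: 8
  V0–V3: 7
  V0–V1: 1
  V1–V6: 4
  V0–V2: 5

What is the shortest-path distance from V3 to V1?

8

Comparing a few candidate routes:
V3 → V2 → V0 → V1: 4 + 5 + 1 = 10
V3 → V2 → V6 → V1: 4 + 4 + 4 = 12
V3 → V0 → V1: 7 + 1 = 8
The minimum is 8.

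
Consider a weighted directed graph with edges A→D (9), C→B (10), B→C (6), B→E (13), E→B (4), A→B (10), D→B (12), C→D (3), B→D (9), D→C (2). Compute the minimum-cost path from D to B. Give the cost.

12

Candidate routes:
D → C → B: 2 + 10 = 12
D → B: 12
Shortest: 12.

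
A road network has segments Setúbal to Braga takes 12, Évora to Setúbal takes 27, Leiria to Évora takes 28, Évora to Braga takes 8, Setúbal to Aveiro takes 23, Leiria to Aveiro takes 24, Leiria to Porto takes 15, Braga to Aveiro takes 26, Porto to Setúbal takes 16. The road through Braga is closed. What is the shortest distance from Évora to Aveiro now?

50

Candidate routes:
Évora→Leiria→Porto→Setúbal→Aveiro: 28 + 15 + 16 + 23 = 82
Évora→Setúbal→Porto→Leiria→Aveiro: 27 + 16 + 15 + 24 = 82
Évora→Setúbal→Aveiro: 27 + 23 = 50
Évora→Leiria→Aveiro: 28 + 24 = 52
Best route has total 50.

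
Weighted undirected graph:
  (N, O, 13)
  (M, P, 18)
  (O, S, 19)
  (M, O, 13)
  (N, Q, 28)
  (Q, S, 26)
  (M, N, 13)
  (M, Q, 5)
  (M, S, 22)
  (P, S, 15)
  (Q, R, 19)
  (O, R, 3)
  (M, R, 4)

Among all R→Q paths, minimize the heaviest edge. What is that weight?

5

A few of the R→Q routes:
R → O → M → Q: max(3, 13, 5) = 13
R → M → Q: max(4, 5) = 5
R → O → N → M → Q: max(3, 13, 13, 5) = 13
Smallest bottleneck: 5.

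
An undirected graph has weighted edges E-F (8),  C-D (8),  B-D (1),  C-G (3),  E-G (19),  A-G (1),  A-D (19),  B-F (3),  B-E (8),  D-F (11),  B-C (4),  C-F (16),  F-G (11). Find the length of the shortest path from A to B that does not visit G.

Some routes from A to B avoiding G:
A -> D -> C -> F -> B: 19 + 8 + 16 + 3 = 46
A -> D -> B: 19 + 1 = 20
A -> D -> F -> E -> B: 19 + 11 + 8 + 8 = 46
A -> D -> F -> B: 19 + 11 + 3 = 33
A -> D -> C -> B: 19 + 8 + 4 = 31
Shortest: 20.

20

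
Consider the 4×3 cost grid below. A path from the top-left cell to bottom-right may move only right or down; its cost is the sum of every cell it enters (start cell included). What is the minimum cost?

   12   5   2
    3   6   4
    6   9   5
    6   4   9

One optimal route is r0c0→r0c1→r0c2→r1c2→r2c2→r3c2.
Its cost is 12 + 5 + 2 + 4 + 5 + 9 = 37.

37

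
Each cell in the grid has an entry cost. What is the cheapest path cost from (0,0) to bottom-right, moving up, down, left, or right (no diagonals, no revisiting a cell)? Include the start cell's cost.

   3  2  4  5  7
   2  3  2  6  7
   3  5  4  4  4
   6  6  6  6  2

One optimal route is r0c0 -> r0c1 -> r1c1 -> r1c2 -> r2c2 -> r2c3 -> r2c4 -> r3c4.
Its cost is 3 + 2 + 3 + 2 + 4 + 4 + 4 + 2 = 24.

24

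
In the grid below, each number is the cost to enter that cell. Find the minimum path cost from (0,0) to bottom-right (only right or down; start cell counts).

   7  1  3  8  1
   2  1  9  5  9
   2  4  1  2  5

Cheapest: r0c0 r0c1 r1c1 r2c1 r2c2 r2c3 r2c4
  7 + 1 + 1 + 4 + 1 + 2 + 5 = 21
For comparison, the top-then-right route costs 34.

21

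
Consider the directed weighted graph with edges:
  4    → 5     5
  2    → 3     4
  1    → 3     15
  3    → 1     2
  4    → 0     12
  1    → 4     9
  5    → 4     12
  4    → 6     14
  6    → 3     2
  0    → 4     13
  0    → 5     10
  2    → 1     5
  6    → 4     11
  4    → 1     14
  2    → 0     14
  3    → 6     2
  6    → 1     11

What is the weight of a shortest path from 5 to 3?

28

Candidate routes:
5→4→1→3: 12 + 14 + 15 = 41
5→4→6→1→3: 12 + 14 + 11 + 15 = 52
5→4→6→3: 12 + 14 + 2 = 28
The minimum is 28.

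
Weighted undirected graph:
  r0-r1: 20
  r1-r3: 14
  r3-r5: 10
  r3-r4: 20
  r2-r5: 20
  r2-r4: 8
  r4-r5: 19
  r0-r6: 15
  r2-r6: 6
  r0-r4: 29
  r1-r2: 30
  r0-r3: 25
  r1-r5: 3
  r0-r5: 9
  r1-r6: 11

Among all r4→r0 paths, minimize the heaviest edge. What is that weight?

A few of the r4→r0 routes:
r4→r2→r6→r0: max(8, 6, 15) = 15
r4→r2→r6→r1→r3→r5→r0: max(8, 6, 11, 14, 10, 9) = 14
r4→r2→r6→r1→r5→r0: max(8, 6, 11, 3, 9) = 11
The minimum achievable maximum is 11.

11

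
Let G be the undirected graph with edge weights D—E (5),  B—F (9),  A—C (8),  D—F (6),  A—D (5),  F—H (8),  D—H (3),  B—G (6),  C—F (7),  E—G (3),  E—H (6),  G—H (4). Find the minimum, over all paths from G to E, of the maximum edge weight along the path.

Comparing a few candidate routes:
G - H - E: max(4, 6) = 6
G - E: max(3) = 3
G - H - D - E: max(4, 3, 5) = 5
G - H - F - C - A - D - E: max(4, 8, 7, 8, 5, 5) = 8
The minimum achievable maximum is 3.

3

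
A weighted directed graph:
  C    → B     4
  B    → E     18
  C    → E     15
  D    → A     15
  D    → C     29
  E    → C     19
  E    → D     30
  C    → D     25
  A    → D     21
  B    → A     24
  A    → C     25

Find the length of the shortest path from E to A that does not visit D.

47

Paths from E to A avoiding D:
E - C - B - A: 19 + 4 + 24 = 47
Best route has total 47.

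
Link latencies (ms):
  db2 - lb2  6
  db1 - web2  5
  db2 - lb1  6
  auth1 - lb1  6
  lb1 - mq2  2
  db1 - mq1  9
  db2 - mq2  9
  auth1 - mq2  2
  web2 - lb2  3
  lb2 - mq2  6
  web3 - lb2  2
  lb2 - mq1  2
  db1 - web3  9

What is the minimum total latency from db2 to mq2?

Candidate routes:
db2 → lb1 → auth1 → mq2: 6 + 6 + 2 = 14
db2 → lb2 → mq2: 6 + 6 = 12
db2 → lb1 → mq2: 6 + 2 = 8
db2 → mq2: 9
Best route has total 8 ms.

8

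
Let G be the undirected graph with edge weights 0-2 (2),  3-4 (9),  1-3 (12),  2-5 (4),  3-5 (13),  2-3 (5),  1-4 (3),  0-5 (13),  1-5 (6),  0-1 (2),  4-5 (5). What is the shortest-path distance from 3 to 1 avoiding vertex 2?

Comparing a few candidate routes:
3-5-1: 13 + 6 = 19
3-1: 12
3-4-1: 9 + 3 = 12
3-4-5-1: 9 + 5 + 6 = 20
Best route has total 12.

12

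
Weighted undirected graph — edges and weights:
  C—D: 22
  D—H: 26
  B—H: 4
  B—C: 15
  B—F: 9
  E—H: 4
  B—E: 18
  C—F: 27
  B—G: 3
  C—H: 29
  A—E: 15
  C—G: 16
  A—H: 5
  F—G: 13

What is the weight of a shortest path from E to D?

30

Some routes from E to D:
E - H - B - C - D: 4 + 4 + 15 + 22 = 45
E - A - H - D: 15 + 5 + 26 = 46
E - H - D: 4 + 26 = 30
Shortest: 30.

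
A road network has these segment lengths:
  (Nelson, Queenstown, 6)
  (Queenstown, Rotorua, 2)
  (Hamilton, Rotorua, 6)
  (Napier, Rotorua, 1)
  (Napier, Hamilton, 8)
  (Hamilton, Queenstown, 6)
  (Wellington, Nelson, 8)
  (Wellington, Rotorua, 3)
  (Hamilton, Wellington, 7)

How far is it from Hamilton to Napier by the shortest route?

Some routes from Hamilton to Napier:
Hamilton-Rotorua-Napier: 6 + 1 = 7
Hamilton-Napier: 8
Hamilton-Queenstown-Rotorua-Napier: 6 + 2 + 1 = 9
Shortest: 7.

7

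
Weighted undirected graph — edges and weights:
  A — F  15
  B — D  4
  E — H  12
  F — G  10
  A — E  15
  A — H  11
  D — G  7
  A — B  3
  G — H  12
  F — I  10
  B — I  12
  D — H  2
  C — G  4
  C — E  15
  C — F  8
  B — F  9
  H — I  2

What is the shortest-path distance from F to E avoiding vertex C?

24

Some routes from F to E avoiding C:
F -> B -> A -> E: 9 + 3 + 15 = 27
F -> I -> H -> E: 10 + 2 + 12 = 24
F -> B -> D -> H -> E: 9 + 4 + 2 + 12 = 27
Shortest: 24.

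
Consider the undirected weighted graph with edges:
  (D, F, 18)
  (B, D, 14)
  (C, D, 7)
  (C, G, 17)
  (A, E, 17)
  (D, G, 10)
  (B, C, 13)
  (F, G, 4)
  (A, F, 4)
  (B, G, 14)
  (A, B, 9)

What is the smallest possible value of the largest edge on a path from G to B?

9

A few of the G→B routes:
G→B: max(14) = 14
G→F→A→B: max(4, 4, 9) = 9
G→D→C→B: max(10, 7, 13) = 13
G→D→B: max(10, 14) = 14
The minimum achievable maximum is 9.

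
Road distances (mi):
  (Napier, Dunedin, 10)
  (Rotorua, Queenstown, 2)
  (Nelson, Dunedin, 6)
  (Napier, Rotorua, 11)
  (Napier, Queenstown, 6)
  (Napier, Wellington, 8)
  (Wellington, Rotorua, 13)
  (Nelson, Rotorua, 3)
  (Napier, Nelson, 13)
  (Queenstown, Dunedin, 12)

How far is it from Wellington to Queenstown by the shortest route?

A few of the Wellington→Queenstown routes:
Wellington -> Napier -> Rotorua -> Queenstown: 8 + 11 + 2 = 21
Wellington -> Rotorua -> Queenstown: 13 + 2 = 15
Wellington -> Napier -> Nelson -> Rotorua -> Queenstown: 8 + 13 + 3 + 2 = 26
Wellington -> Napier -> Dunedin -> Nelson -> Rotorua -> Queenstown: 8 + 10 + 6 + 3 + 2 = 29
Wellington -> Napier -> Queenstown: 8 + 6 = 14
The minimum is 14 mi.

14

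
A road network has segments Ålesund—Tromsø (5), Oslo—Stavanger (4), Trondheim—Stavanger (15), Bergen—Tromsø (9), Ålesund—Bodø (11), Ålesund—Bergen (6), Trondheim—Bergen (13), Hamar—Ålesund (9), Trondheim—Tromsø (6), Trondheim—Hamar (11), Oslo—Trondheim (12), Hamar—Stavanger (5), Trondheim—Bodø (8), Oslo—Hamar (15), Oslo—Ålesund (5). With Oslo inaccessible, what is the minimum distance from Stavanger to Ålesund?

14

Checking several routes:
Stavanger - Hamar - Ålesund: 5 + 9 = 14
Stavanger - Hamar - Trondheim - Tromsø - Ålesund: 5 + 11 + 6 + 5 = 27
Stavanger - Trondheim - Tromsø - Ålesund: 15 + 6 + 5 = 26
Stavanger - Trondheim - Bodø - Ålesund: 15 + 8 + 11 = 34
The minimum is 14 mi.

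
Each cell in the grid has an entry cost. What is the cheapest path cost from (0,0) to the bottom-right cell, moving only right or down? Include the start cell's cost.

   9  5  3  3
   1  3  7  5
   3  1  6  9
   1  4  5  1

24

Take (0,0) (1,0) (1,1) (2,1) (3,1) (3,2) (3,3) for a total of 9 + 1 + 3 + 1 + 4 + 5 + 1 = 24.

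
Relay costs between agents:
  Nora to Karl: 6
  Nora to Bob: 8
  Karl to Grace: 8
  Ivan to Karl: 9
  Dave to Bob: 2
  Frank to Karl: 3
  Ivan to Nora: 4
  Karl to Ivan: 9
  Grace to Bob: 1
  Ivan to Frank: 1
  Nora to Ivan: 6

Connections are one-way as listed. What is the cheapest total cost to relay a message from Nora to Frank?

Paths from Nora to Frank:
Nora-Karl-Ivan-Frank: 6 + 9 + 1 = 16
Nora-Ivan-Frank: 6 + 1 = 7
Shortest: 7.

7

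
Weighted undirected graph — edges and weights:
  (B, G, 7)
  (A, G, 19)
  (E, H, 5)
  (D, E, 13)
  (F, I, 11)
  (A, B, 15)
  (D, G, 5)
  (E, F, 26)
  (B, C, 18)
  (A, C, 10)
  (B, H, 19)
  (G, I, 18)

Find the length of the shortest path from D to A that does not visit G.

Candidate routes:
D → E → H → B → A: 13 + 5 + 19 + 15 = 52
D → E → H → B → C → A: 13 + 5 + 19 + 18 + 10 = 65
Best route has total 52.

52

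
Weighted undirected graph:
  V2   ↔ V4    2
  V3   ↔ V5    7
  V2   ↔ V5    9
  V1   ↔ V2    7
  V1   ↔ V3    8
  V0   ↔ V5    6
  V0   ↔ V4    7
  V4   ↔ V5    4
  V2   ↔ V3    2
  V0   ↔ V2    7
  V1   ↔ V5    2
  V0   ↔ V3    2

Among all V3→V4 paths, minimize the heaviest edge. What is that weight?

2

Comparing a few candidate routes:
V3 -> V0 -> V2 -> V4: max(2, 7, 2) = 7
V3 -> V0 -> V5 -> V4: max(2, 6, 4) = 6
V3 -> V2 -> V4: max(2, 2) = 2
V3 -> V0 -> V5 -> V1 -> V2 -> V4: max(2, 6, 2, 7, 2) = 7
V3 -> V0 -> V2 -> V1 -> V5 -> V4: max(2, 7, 7, 2, 4) = 7
V3 -> V0 -> V4: max(2, 7) = 7
The minimum achievable maximum is 2.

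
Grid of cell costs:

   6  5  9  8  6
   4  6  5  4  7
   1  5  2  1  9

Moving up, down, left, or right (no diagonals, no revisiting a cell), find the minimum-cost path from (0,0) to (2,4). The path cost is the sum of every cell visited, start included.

28

One optimal route is r0c0 r1c0 r2c0 r2c1 r2c2 r2c3 r2c4.
Its cost is 6 + 4 + 1 + 5 + 2 + 1 + 9 = 28.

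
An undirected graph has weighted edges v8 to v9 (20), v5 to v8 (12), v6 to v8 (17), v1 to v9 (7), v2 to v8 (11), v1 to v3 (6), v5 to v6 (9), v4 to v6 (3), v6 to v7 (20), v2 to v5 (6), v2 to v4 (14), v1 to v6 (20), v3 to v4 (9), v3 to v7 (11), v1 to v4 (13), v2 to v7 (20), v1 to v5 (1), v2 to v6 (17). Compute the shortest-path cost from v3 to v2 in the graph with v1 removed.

Checking several routes:
v3-v4-v6-v5-v2: 9 + 3 + 9 + 6 = 27
v3-v4-v6-v2: 9 + 3 + 17 = 29
v3-v7-v2: 11 + 20 = 31
v3-v4-v2: 9 + 14 = 23
Best route has total 23.

23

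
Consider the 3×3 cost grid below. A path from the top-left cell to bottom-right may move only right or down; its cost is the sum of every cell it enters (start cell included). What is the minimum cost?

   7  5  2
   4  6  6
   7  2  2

21

Path r0c0→r1c0→r1c1→r2c1→r2c2: 7 + 4 + 6 + 2 + 2 = 21.
(Top row then right column would cost 22.)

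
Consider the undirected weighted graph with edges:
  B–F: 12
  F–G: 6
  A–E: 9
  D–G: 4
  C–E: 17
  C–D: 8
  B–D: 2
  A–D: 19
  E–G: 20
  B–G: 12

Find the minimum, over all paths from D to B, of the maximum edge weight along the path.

Comparing a few candidate routes:
D - G - B: max(4, 12) = 12
D - G - F - B: max(4, 6, 12) = 12
D - B: max(2) = 2
Best route has worst link 2.

2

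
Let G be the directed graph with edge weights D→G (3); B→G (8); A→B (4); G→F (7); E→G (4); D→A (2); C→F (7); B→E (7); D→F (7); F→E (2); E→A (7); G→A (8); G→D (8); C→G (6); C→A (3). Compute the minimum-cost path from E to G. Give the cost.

4

Paths from E to G:
E -> A -> B -> G: 7 + 4 + 8 = 19
E -> G: 4
Best route has total 4.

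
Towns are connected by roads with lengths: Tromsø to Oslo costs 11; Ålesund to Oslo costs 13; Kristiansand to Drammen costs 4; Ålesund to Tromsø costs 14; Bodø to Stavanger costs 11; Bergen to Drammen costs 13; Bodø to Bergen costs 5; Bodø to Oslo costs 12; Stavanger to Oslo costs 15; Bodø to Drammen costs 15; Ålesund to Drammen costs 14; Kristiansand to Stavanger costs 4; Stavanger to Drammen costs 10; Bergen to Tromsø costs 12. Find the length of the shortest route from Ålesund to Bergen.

Some routes from Ålesund to Bergen:
Ålesund-Oslo-Bodø-Bergen: 13 + 12 + 5 = 30
Ålesund-Tromsø-Bergen: 14 + 12 = 26
Ålesund-Drammen-Bodø-Bergen: 14 + 15 + 5 = 34
Ålesund-Drammen-Kristiansand-Stavanger-Bodø-Bergen: 14 + 4 + 4 + 11 + 5 = 38
Ålesund-Drammen-Bergen: 14 + 13 = 27
Ålesund-Oslo-Tromsø-Bergen: 13 + 11 + 12 = 36
The minimum is 26.

26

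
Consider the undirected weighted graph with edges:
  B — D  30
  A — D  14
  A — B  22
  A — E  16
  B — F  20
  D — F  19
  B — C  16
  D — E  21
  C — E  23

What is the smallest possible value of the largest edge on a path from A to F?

19

A few of the A→F routes:
A→B→C→E→D→F: max(22, 16, 23, 21, 19) = 23
A→D→E→C→B→F: max(14, 21, 23, 16, 20) = 23
A→E→D→F: max(16, 21, 19) = 21
A→B→F: max(22, 20) = 22
A→D→F: max(14, 19) = 19
Best route has worst link 19.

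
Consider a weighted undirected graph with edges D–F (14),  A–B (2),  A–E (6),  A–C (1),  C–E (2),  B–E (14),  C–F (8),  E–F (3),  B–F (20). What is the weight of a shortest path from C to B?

A few of the C→B routes:
C→E→B: 2 + 14 = 16
C→E→A→B: 2 + 6 + 2 = 10
C→A→B: 1 + 2 = 3
Best route has total 3.

3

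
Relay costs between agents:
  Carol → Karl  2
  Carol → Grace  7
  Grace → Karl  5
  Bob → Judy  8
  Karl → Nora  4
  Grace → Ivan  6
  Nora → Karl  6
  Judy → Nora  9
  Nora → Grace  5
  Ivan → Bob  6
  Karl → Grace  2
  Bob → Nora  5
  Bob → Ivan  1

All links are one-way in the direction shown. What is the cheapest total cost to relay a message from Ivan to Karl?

17

Candidate routes:
Ivan -> Bob -> Judy -> Nora -> Grace -> Karl: 6 + 8 + 9 + 5 + 5 = 33
Ivan -> Bob -> Nora -> Karl: 6 + 5 + 6 = 17
Ivan -> Bob -> Nora -> Grace -> Karl: 6 + 5 + 5 + 5 = 21
Ivan -> Bob -> Judy -> Nora -> Karl: 6 + 8 + 9 + 6 = 29
Best route has total 17.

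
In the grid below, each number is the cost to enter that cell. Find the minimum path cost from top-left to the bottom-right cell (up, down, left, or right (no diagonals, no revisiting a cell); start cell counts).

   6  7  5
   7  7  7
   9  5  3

Path (0,0)→(0,1)→(0,2)→(1,2)→(2,2): 6 + 7 + 5 + 7 + 3 = 28.

28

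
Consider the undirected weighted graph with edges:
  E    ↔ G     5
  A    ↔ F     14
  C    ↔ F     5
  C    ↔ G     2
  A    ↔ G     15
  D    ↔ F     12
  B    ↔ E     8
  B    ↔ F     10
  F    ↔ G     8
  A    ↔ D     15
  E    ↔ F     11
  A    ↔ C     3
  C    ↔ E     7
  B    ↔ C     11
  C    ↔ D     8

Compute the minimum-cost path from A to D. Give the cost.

Checking several routes:
A - D: 15
A - C - D: 3 + 8 = 11
A - C - F - D: 3 + 5 + 12 = 20
A - C - G - F - D: 3 + 2 + 8 + 12 = 25
Shortest: 11.

11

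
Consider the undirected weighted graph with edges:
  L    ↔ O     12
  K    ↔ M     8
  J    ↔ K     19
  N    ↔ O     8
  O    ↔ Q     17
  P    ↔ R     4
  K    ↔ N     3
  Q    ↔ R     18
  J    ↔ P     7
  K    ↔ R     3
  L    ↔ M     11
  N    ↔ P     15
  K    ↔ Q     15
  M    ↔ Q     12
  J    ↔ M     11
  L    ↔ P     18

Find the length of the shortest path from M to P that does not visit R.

A few of the M→P routes:
M → L → P: 11 + 18 = 29
M → K → N → P: 8 + 3 + 15 = 26
M → J → P: 11 + 7 = 18
Shortest: 18.

18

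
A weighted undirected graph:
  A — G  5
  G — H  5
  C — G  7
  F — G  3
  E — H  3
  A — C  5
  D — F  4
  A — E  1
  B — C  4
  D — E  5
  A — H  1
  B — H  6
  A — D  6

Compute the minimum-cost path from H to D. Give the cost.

Checking several routes:
H-E-D: 3 + 5 = 8
H-A-D: 1 + 6 = 7
H-A-E-D: 1 + 1 + 5 = 7
Shortest: 7.

7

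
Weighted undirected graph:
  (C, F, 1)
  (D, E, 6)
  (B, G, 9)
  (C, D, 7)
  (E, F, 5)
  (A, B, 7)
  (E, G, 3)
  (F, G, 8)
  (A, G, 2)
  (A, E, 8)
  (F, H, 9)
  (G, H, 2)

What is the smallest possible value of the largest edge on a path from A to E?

3

Checking several routes:
A→G→F→E: max(2, 8, 5) = 8
A→G→E: max(2, 3) = 3
A→B→G→E: max(7, 9, 3) = 9
A→E: max(8) = 8
A→G→F→C→D→E: max(2, 8, 1, 7, 6) = 8
Smallest bottleneck: 3.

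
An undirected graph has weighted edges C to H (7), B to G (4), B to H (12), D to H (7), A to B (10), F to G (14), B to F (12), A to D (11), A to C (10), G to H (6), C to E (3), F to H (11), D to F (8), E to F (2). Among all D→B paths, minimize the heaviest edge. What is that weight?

Comparing a few candidate routes:
D → F → E → C → H → G → B: max(8, 2, 3, 7, 6, 4) = 8
D → H → G → B: max(7, 6, 4) = 7
D → H → C → A → B: max(7, 7, 10, 10) = 10
Best route has worst link 7.

7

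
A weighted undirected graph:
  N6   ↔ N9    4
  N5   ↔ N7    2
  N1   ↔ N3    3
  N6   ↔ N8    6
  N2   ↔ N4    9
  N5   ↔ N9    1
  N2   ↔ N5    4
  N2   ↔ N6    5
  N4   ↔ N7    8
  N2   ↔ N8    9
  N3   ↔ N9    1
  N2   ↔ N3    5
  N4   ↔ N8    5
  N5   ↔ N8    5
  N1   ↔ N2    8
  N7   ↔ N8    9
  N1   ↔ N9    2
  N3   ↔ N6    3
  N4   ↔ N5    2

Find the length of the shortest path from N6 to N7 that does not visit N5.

15

Some routes from N6 to N7 avoiding N5:
N6 - N2 - N8 - N7: 5 + 9 + 9 = 23
N6 - N8 - N7: 6 + 9 = 15
N6 - N8 - N4 - N7: 6 + 5 + 8 = 19
N6 - N2 - N4 - N7: 5 + 9 + 8 = 22
Best route has total 15.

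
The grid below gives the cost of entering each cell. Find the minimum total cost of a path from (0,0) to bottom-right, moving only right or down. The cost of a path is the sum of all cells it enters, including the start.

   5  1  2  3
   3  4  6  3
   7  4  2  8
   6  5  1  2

Take (0,0) (0,1) (0,2) (1,2) (2,2) (3,2) (3,3) for a total of 5 + 1 + 2 + 6 + 2 + 1 + 2 = 19.
For comparison, the top-then-right route costs 24.

19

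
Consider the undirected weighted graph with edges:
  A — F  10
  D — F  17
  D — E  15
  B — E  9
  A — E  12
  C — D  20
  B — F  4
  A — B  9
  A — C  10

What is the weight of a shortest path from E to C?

Comparing a few candidate routes:
E → B → A → C: 9 + 9 + 10 = 28
E → B → F → A → C: 9 + 4 + 10 + 10 = 33
E → A → C: 12 + 10 = 22
Best route has total 22.

22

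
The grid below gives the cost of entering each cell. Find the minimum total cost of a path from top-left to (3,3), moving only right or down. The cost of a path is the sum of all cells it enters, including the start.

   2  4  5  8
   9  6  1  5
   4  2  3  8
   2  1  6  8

Take (0,0)→(0,1)→(0,2)→(1,2)→(2,2)→(3,2)→(3,3) for a total of 2 + 4 + 5 + 1 + 3 + 6 + 8 = 29.
For comparison, the top-then-right route costs 40.

29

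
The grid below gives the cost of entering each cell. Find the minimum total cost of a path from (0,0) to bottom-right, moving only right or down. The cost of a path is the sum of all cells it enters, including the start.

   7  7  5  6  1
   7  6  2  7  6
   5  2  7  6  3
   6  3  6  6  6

Best path: [0,0] → [0,1] → [0,2] → [0,3] → [0,4] → [1,4] → [2,4] → [3,4]
Cost: 7 + 7 + 5 + 6 + 1 + 6 + 3 + 6 = 41

41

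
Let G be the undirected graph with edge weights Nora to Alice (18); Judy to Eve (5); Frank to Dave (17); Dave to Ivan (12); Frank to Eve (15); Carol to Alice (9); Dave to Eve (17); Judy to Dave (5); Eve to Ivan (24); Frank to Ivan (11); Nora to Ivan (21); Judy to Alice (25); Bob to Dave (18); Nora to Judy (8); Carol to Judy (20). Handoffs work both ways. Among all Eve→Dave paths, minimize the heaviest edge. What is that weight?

Checking several routes:
Eve - Judy - Dave: max(5, 5) = 5
Eve - Dave: max(17) = 17
Eve - Frank - Dave: max(15, 17) = 17
Eve - Frank - Ivan - Dave: max(15, 11, 12) = 15
Eve - Frank - Ivan - Nora - Judy - Dave: max(15, 11, 21, 8, 5) = 21
Best route has worst link 5.

5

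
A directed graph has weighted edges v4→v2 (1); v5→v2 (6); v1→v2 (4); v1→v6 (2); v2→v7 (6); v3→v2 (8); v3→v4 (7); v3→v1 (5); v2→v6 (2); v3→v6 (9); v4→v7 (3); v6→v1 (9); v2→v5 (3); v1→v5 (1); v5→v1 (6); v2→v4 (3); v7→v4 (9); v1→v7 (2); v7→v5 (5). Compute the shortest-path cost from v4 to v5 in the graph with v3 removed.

4

Candidate routes:
v4-v2-v6-v1-v5: 1 + 2 + 9 + 1 = 13
v4-v7-v5: 3 + 5 = 8
v4-v2-v7-v5: 1 + 6 + 5 = 12
v4-v2-v6-v1-v7-v5: 1 + 2 + 9 + 2 + 5 = 19
v4-v2-v5: 1 + 3 = 4
Shortest: 4.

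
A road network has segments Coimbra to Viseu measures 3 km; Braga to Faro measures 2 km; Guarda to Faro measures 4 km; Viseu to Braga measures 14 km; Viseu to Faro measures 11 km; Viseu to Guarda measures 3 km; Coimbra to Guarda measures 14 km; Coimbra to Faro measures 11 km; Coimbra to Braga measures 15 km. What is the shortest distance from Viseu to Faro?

7

A few of the Viseu→Faro routes:
Viseu - Faro: 11
Viseu - Guarda - Faro: 3 + 4 = 7
Viseu - Coimbra - Guarda - Faro: 3 + 14 + 4 = 21
Viseu - Coimbra - Braga - Faro: 3 + 15 + 2 = 20
Viseu - Coimbra - Faro: 3 + 11 = 14
Viseu - Braga - Faro: 14 + 2 = 16
The minimum is 7 km.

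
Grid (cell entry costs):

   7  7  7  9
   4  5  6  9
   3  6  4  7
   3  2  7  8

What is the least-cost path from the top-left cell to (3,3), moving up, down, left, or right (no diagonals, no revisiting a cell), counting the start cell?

Path r0c0 → r1c0 → r2c0 → r3c0 → r3c1 → r3c2 → r3c3: 7 + 4 + 3 + 3 + 2 + 7 + 8 = 34.

34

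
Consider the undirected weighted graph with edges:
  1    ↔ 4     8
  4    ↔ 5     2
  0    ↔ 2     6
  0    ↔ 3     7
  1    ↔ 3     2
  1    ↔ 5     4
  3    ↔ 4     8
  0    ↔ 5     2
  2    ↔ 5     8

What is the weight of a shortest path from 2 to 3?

Some routes from 2 to 3:
2→0→5→4→3: 6 + 2 + 2 + 8 = 18
2→0→5→1→3: 6 + 2 + 4 + 2 = 14
2→5→1→3: 8 + 4 + 2 = 14
2→5→0→3: 8 + 2 + 7 = 17
2→0→3: 6 + 7 = 13
2→5→4→3: 8 + 2 + 8 = 18
Shortest: 13.

13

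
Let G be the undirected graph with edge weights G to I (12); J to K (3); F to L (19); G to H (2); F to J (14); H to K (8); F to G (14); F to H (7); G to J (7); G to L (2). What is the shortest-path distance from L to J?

9

Some routes from L to J:
L→G→J: 2 + 7 = 9
L→G→H→F→J: 2 + 2 + 7 + 14 = 25
L→G→F→J: 2 + 14 + 14 = 30
L→G→H→K→J: 2 + 2 + 8 + 3 = 15
L→F→J: 19 + 14 = 33
Best route has total 9.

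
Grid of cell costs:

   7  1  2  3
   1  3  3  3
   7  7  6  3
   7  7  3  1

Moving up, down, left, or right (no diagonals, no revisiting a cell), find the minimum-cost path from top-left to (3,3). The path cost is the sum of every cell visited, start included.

One optimal route is (0,0) -> (0,1) -> (0,2) -> (0,3) -> (1,3) -> (2,3) -> (3,3).
Its cost is 7 + 1 + 2 + 3 + 3 + 3 + 1 = 20.

20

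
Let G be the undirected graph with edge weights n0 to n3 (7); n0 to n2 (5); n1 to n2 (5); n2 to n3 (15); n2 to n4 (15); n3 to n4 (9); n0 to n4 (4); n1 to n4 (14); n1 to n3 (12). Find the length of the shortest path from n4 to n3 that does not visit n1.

9

Some routes from n4 to n3 avoiding n1:
n4 -> n0 -> n3: 4 + 7 = 11
n4 -> n0 -> n2 -> n3: 4 + 5 + 15 = 24
n4 -> n3: 9
The minimum is 9.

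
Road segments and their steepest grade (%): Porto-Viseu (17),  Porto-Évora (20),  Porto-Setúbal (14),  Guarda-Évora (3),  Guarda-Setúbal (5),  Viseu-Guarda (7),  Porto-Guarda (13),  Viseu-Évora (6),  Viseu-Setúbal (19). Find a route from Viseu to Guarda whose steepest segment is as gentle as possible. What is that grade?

Comparing a few candidate routes:
Viseu - Guarda: max(7) = 7
Viseu - Évora - Guarda: max(6, 3) = 6
Viseu - Porto - Guarda: max(17, 13) = 17
Viseu - Porto - Setúbal - Guarda: max(17, 14, 5) = 17
The minimum achievable maximum is 6%.

6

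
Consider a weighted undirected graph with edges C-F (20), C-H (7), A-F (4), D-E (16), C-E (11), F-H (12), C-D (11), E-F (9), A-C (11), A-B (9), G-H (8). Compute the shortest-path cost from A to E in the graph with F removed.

Routes from A to E avoiding F:
A - C - E: 11 + 11 = 22
A - C - D - E: 11 + 11 + 16 = 38
The minimum is 22.

22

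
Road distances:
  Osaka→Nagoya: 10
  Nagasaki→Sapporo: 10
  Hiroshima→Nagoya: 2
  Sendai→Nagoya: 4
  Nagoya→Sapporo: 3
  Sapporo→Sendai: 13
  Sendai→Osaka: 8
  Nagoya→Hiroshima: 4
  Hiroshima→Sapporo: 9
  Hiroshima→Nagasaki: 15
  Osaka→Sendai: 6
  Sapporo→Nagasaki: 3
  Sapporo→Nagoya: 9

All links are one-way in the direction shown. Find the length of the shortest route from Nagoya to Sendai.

16

Candidate routes:
Nagoya-Sapporo-Sendai: 3 + 13 = 16
Nagoya-Hiroshima-Nagasaki-Sapporo-Sendai: 4 + 15 + 10 + 13 = 42
Nagoya-Hiroshima-Sapporo-Sendai: 4 + 9 + 13 = 26
The minimum is 16.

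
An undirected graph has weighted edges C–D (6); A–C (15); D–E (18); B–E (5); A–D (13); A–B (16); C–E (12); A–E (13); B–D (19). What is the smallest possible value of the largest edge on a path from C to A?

Checking several routes:
C - A: max(15) = 15
C - E - B - A: max(12, 5, 16) = 16
C - D - E - B - A: max(6, 18, 5, 16) = 18
C - E - D - A: max(12, 18, 13) = 18
C - E - A: max(12, 13) = 13
C - D - A: max(6, 13) = 13
Best route has worst link 13.

13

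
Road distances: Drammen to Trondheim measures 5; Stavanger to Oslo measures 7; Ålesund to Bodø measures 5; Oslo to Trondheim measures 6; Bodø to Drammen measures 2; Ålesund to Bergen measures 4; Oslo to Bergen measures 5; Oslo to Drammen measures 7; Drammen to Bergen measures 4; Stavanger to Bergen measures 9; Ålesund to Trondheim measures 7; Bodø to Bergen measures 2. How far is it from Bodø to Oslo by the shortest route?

7

Some routes from Bodø to Oslo:
Bodø-Bergen-Oslo: 2 + 5 = 7
Bodø-Drammen-Oslo: 2 + 7 = 9
Bodø-Drammen-Bergen-Oslo: 2 + 4 + 5 = 11
The minimum is 7.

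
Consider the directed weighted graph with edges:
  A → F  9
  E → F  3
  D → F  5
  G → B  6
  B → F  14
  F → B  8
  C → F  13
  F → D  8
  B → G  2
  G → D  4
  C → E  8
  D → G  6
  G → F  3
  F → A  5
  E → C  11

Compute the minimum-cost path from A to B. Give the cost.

Paths from A to B:
A → F → D → G → B: 9 + 8 + 6 + 6 = 29
A → F → B: 9 + 8 = 17
The minimum is 17.

17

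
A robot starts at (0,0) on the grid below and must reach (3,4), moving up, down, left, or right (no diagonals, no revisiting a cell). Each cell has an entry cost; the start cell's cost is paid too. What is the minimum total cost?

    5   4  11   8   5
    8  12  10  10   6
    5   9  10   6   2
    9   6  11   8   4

Take (0,0) → (0,1) → (0,2) → (0,3) → (0,4) → (1,4) → (2,4) → (3,4) for a total of 5 + 4 + 11 + 8 + 5 + 6 + 2 + 4 = 45.

45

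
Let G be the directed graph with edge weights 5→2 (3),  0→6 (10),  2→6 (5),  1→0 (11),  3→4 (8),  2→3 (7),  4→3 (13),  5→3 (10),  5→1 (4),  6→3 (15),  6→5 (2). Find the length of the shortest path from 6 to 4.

20

Routes from 6 to 4:
6→5→2→3→4: 2 + 3 + 7 + 8 = 20
6→3→4: 15 + 8 = 23
6→5→3→4: 2 + 10 + 8 = 20
Best route has total 20.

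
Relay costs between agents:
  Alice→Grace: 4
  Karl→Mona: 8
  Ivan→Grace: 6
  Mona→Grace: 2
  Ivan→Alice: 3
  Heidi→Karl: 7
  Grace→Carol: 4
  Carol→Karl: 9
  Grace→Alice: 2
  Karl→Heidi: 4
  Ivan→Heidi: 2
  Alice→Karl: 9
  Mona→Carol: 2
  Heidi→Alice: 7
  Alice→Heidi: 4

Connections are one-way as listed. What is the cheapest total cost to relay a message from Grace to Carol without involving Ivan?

Paths from Grace to Carol avoiding Ivan:
Grace → Alice → Karl → Mona → Carol: 2 + 9 + 8 + 2 = 21
Grace → Alice → Heidi → Karl → Mona → Carol: 2 + 4 + 7 + 8 + 2 = 23
Grace → Carol: 4
Best route has total 4.

4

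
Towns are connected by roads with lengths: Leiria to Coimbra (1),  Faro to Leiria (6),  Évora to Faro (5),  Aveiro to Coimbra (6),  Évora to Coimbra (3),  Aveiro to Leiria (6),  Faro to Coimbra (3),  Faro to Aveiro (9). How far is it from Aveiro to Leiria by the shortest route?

Checking several routes:
Aveiro-Faro-Leiria: 9 + 6 = 15
Aveiro-Faro-Coimbra-Leiria: 9 + 3 + 1 = 13
Aveiro-Leiria: 6
Aveiro-Coimbra-Leiria: 6 + 1 = 7
Shortest: 6.

6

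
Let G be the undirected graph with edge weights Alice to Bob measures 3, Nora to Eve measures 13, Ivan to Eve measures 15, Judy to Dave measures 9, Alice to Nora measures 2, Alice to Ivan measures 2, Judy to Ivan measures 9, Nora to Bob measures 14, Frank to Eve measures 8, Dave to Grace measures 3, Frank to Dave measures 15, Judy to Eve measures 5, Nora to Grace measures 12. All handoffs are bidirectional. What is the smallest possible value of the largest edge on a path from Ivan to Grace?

A few of the Ivan→Grace routes:
Ivan→Alice→Nora→Grace: max(2, 2, 12) = 12
Ivan→Judy→Eve→Nora→Grace: max(9, 5, 13, 12) = 13
Ivan→Alice→Nora→Eve→Judy→Dave→Grace: max(2, 2, 13, 5, 9, 3) = 13
Ivan→Judy→Dave→Grace: max(9, 9, 3) = 9
Ivan→Alice→Bob→Nora→Grace: max(2, 3, 14, 12) = 14
The minimum achievable maximum is 9.

9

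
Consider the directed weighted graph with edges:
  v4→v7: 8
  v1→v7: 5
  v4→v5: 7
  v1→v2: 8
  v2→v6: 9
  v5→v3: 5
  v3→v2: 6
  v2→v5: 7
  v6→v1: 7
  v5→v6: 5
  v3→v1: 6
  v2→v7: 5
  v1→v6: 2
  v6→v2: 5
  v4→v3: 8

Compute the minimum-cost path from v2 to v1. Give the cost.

16

Paths from v2 to v1:
v2 - v6 - v1: 9 + 7 = 16
v2 - v5 - v3 - v1: 7 + 5 + 6 = 18
v2 - v5 - v6 - v1: 7 + 5 + 7 = 19
The minimum is 16.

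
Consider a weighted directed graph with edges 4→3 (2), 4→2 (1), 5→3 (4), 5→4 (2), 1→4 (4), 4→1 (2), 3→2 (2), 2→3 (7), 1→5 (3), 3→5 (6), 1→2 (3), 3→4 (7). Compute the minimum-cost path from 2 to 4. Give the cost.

14

Candidate routes:
2-3-4: 7 + 7 = 14
2-3-5-4: 7 + 6 + 2 = 15
Shortest: 14.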